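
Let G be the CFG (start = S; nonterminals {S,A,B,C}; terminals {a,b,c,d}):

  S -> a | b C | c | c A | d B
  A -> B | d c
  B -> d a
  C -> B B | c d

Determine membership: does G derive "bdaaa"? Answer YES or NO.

Convert to CNF:
  S -> T0 B | T2 A | T3 C | a | c
  A -> T0 T1 | T0 T2
  B -> T0 T1
  C -> B B | T2 T0
  T0 -> d
  T1 -> a
  T2 -> c
  T3 -> b

Fill CYK table bottom-up:
  [0..0]={T3}  "b"  orig:{}
  [1..1]={T0}  "d"  orig:{}
  [2..2]={S,T1}  "a"  orig:{S}
  [3..3]={S,T1}  "a"  orig:{S}
  [4..4]={S,T1}  "a"  orig:{S}
  [0..1]=∅  "bd"
  [1..2]={A,B}  "da"
  [2..3]=∅  "aa"
  [3..4]=∅  "aa"
  [0..2]=∅  "bda"
  [1..3]=∅  "daa"
  [2..4]=∅  "aaa"
  [0..3]=∅  "bdaa"
  [1..4]=∅  "daaa"
  [0..4]=∅  "bdaaa"

S ∉ T[0,4] ⇒ NO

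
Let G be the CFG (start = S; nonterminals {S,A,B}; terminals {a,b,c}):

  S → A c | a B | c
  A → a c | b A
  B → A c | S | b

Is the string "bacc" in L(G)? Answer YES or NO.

CNF form of G:
  S -> A T1 | T0 B | c
  A -> T0 T1 | T2 A
  B -> A T1 | T0 B | b | c
  T0 -> a
  T1 -> c
  T2 -> b

Fill CYK table bottom-up:
  cell(0,0) b: {B,T2}  orig:{B}
  cell(1,1) a: {T0}  orig:{}
  cell(2,2) c: {B,S,T1}  orig:{B,S}
  cell(3,3) c: {B,S,T1}  orig:{B,S}
  cell(0,1) ba: ∅
  cell(1,2) ac: {A,B,S}
  cell(2,3) cc: ∅
  cell(0,2) bac: {A}
  cell(1,3) acc: {B,S}
  cell(0,3) bacc: {B,S}

S ∈ T[0,3] ⇒ YES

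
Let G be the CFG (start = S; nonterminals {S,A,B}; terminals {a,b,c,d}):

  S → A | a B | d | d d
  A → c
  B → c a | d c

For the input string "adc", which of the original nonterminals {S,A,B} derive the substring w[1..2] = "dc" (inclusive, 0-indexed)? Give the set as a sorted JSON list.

CNF form of G:
  S -> T1 B | T2 T2 | c | d
  A -> c
  B -> T0 T1 | T2 T0
  T0 -> c
  T1 -> a
  T2 -> d

Fill CYK table bottom-up, restricted to cells inside w[1..2]:
  T[1,1] 'd' = {S,T2}  orig:{S}
  T[2,2] 'c' = {A,S,T0}  orig:{A,S}
  T[1,2] 'dc' = {B}

Original NTs in T[1,2] deriving "dc": ["B"]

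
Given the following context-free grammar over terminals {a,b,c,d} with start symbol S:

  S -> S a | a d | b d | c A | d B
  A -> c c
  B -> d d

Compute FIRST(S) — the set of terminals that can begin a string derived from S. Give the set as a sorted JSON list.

FIRST sets, iterate to fixpoint:
[1]
  A via A→c c: +{c}
  B via B→d d: +{d}
  S via S→a d: +{a}
  S via S→b d: +{b}
  S via S→c A: +{c}
  S via S→d B: +{d}
  FIRST(S)={a,b,c,d}  FIRST(A)={c}  FIRST(B)={d}
[2] (no change)
  FIRST(S)={a,b,c,d}  FIRST(A)={c}  FIRST(B)={d}

FIRST(S) = ["a", "b", "c", "d"]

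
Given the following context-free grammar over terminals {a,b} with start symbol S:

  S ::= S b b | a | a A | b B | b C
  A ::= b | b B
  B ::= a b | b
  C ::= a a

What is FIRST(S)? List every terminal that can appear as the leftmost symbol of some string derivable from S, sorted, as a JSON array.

FIRST sets, iterate to fixpoint:
round 1:
  A via A→b: +{b}
  B via B→a b: +{a}
  B via B→b: +{b}
  C via C→a a: +{a}
  S via S→a: +{a}
  S via S→b B: +{b}
  FIRST[S]={a,b}  FIRST[A]={b}  FIRST[B]={a,b}  FIRST[C]={a}
round 2: done
  FIRST[S]={a,b}  FIRST[A]={b}  FIRST[B]={a,b}  FIRST[C]={a}

FIRST(S) = ["a", "b"]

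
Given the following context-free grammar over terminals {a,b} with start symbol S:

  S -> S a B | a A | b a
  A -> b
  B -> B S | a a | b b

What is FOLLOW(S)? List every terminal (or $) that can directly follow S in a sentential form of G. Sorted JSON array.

FIRST sets, iterate to fixpoint:
pass 1:
  A via A→b: +{b}
  B via B→a a: +{a}
  B via B→b b: +{b}
  S via S→a A: +{a}
  S via S→b a: +{b}
  S: {a,b}  A: {b}  B: {a,b}
pass 2: (no change)
  S: {a,b}  A: {b}  B: {a,b}

FOLLOW iteration:
FOLLOW(S) := {$}
iter 1:
  B→B S: FOLLOW(B) ⊇ FIRST(S) = {a,b}; new: +{a,b}
  B→B S: FOLLOW(S) ⊇ FOLLOW(B) ⊇ {a,b}; new: +{a,b}
  S→S a B: FOLLOW(B) ⊇ FOLLOW(S) ⊇ {$,a,b}; new: +{$}
  S→a A: FOLLOW(A) ⊇ FOLLOW(S) ⊇ {$,a,b}; new: +{$,a,b}
  FOLLOW[S]={$,a,b}  FOLLOW[A]={$,a,b}  FOLLOW[B]={$,a,b}
iter 2: (stable)
  FOLLOW[S]={$,a,b}  FOLLOW[A]={$,a,b}  FOLLOW[B]={$,a,b}

FOLLOW(S) = ["$", "a", "b"]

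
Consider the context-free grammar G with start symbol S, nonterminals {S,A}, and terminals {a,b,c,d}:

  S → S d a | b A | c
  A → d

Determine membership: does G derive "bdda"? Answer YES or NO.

CNF form of G:
  S -> S X3 | T2 A | c
  A -> d
  T0 -> d
  T1 -> a
  T2 -> b
  X3 -> T0 T1

Fill CYK table bottom-up:
  T[0,0] 'b' = {T2}  orig:{}
  T[1,1] 'd' = {A,T0}  orig:{A}
  T[2,2] 'd' = {A,T0}  orig:{A}
  T[3,3] 'a' = {T1}  orig:{}
  T[0,1] 'bd' = {S}
  T[1,2] 'dd' = ∅
  T[2,3] 'da' = {X3}  orig:{}
  T[0,2] 'bdd' = ∅
  T[1,3] 'dda' = ∅
  T[0,3] 'bdda' = {S}

S ∈ T[0,3] ⇒ YES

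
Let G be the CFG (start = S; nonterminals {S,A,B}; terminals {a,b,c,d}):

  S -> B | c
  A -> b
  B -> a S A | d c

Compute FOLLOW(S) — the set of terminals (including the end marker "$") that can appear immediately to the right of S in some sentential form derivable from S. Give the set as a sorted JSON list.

FIRST iteration:
[1]
  A via A→b: +{b}
  B via B→a S A: +{a}
  B via B→d c: +{d}
  S via S→B: +{a,d}
  S via S→c: +{c}
  FIRST[S]={a,c,d}  FIRST[A]={b}  FIRST[B]={a,d}
[2] done
  FIRST[S]={a,c,d}  FIRST[A]={b}  FIRST[B]={a,d}

Compute FOLLOW by fixpoint:
FOLLOW(S) := {$}
round 1:
  B→a S A: FOLLOW(S) ⊇ FIRST(A) = {b}; new: +{b}
  S→B: FOLLOW(B) ⊇ FOLLOW(S) ⊇ {$,b}; new: +{$,b}
  FOLLOW(S)={$,b}  FOLLOW(A)={}  FOLLOW(B)={$,b}
round 2:
  B→a S A: FOLLOW(A) ⊇ FOLLOW(B) ⊇ {$,b}; new: +{$,b}
  FOLLOW(S)={$,b}  FOLLOW(A)={$,b}  FOLLOW(B)={$,b}
round 3: done
  FOLLOW(S)={$,b}  FOLLOW(A)={$,b}  FOLLOW(B)={$,b}

FOLLOW(S) = ["$", "b"]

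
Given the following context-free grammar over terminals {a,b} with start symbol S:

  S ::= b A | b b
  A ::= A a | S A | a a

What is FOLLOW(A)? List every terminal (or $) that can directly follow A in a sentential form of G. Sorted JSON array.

Compute FIRST by fixpoint:
iter 1:
  A via A→a a: +{a}
  S via S→b A: +{b}
  FIRST(S)={b}  FIRST(A)={a}
iter 2:
  A via A→S A: +{b}
  FIRST(S)={b}  FIRST(A)={a,b}
iter 3: (no change)
  FIRST(S)={b}  FIRST(A)={a,b}

Compute FOLLOW by fixpoint:
FOLLOW(S) := {$}
iter 1:
  A→A a: FOLLOW(A) ⊇ FIRST(a) = {a}; new: +{a}
  A→S A: FOLLOW(S) ⊇ FIRST(A) = {a,b}; new: +{a,b}
  S→b A: FOLLOW(A) ⊇ FOLLOW(S) ⊇ {$,a,b}; new: +{$,b}
  FOLLOW[S]={$,a,b}  FOLLOW[A]={$,a,b}
iter 2: done
  FOLLOW[S]={$,a,b}  FOLLOW[A]={$,a,b}

FOLLOW(A) = ["$", "a", "b"]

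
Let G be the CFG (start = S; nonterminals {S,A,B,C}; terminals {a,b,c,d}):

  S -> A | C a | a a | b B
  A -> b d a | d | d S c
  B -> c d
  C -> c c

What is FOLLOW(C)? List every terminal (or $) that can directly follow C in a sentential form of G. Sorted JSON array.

FIRST iteration:
pass 1:
  A via A→b d a: +{b}
  A via A→d: +{d}
  B via B→c d: +{c}
  C via C→c c: +{c}
  S via S→A: +{b,d}
  S via S→C a: +{c}
  S via S→a a: +{a}
  FIRST(S)={a,b,c,d}  FIRST(A)={b,d}  FIRST(B)={c}  FIRST(C)={c}
pass 2: done
  FIRST(S)={a,b,c,d}  FIRST(A)={b,d}  FIRST(B)={c}  FIRST(C)={c}

Compute FOLLOW by fixpoint:
initialize: $ ∈ FOLLOW(S)
[1]
  A→d S c: FOLLOW(S) ⊇ FIRST(c) = {c}; new: +{c}
  S→A: FOLLOW(A) ⊇ FOLLOW(S) ⊇ {$,c}; new: +{$,c}
  S→C a: FOLLOW(C) ⊇ FIRST(a) = {a}; new: +{a}
  S→b B: FOLLOW(B) ⊇ FOLLOW(S) ⊇ {$,c}; new: +{$,c}
  S: {$,c}  A: {$,c}  B: {$,c}  C: {a}
[2] (no change)
  S: {$,c}  A: {$,c}  B: {$,c}  C: {a}

FOLLOW(C) = ["a"]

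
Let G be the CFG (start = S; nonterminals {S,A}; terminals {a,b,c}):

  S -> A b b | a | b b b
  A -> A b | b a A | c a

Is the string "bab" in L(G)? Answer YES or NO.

CNF form of G:
  S -> A X4 | T0 X5 | a
  A -> A T0 | T0 X3 | T2 T1
  T0 -> b
  T1 -> a
  T2 -> c
  X3 -> T1 A
  X4 -> T0 T0
  X5 -> T0 T0

CYK table (by increasing span):
  [0..0]={T0}  "b"  orig:{}
  [1..1]={S,T1}  "a"  orig:{S}
  [2..2]={T0}  "b"  orig:{}
  [0..1]=∅  "ba"
  [1..2]=∅  "ab"
  [0..2]=∅  "bab"

S ∉ T[0,2] ⇒ NO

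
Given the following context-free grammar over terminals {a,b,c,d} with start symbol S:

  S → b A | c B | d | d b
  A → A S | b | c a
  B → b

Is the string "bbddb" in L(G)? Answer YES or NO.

CNF form of G:
  S -> T0 B | T2 A | T3 T2 | d
  A -> A S | T0 T1 | b
  B -> b
  T0 -> c
  T1 -> a
  T2 -> b
  T3 -> d

Fill CYK table bottom-up:
  [0..0]={A,B,T2}  "b"  orig:{A,B}
  [1..1]={A,B,T2}  "b"  orig:{A,B}
  [2..2]={S,T3}  "d"  orig:{S}
  [3..3]={S,T3}  "d"  orig:{S}
  [4..4]={A,B,T2}  "b"  orig:{A,B}
  [0..1]={S}  "bb"
  [1..2]={A}  "bd"
  [2..3]=∅  "dd"
  [3..4]={S}  "db"
  [0..2]={S}  "bbd"
  [1..3]={A}  "bdd"
  [2..4]=∅  "ddb"
  [0..3]={S}  "bbdd"
  [1..4]={A}  "bddb"
  [0..4]={S}  "bbddb"

S ∈ T[0,4] ⇒ YES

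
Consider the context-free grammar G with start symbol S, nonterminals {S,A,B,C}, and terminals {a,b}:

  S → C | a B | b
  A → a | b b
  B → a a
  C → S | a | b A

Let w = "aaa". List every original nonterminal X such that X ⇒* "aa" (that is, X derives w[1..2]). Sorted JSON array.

Convert to CNF:
  S -> T0 A | T1 B | a | b
  A -> T0 T0 | a
  B -> T1 T1
  C -> T0 A | T1 B | a | b
  T0 -> b
  T1 -> a

CYK fill, restricted to cells inside w[1..2]:
  T[1,1] 'a' = {A,C,S,T1}  orig:{A,C,S}
  T[2,2] 'a' = {A,C,S,T1}  orig:{A,C,S}
  T[1,2] 'aa' = {B}

Original NTs in T[1,2] deriving "aa": ["B"]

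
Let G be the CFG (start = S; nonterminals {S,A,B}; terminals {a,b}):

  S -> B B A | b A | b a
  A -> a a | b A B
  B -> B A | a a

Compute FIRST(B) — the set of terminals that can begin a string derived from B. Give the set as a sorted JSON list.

FIRST iteration:
iter 1:
  A via A→a a: +{a}
  A via A→b A B: +{b}
  B via B→a a: +{a}
  S via S→B B A: +{a}
  S via S→b A: +{b}
  S: {a,b}  A: {a,b}  B: {a}
iter 2: (no change)
  S: {a,b}  A: {a,b}  B: {a}

FIRST(B) = ["a"]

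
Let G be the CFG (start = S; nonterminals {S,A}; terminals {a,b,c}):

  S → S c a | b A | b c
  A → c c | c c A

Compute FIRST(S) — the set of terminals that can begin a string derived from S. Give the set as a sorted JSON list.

Compute FIRST by fixpoint:
round 1:
  A via A→c c: +{c}
  S via S→b A: +{b}
  S: {b}  A: {c}
round 2: (no change)
  S: {b}  A: {c}

FIRST(S) = ["b"]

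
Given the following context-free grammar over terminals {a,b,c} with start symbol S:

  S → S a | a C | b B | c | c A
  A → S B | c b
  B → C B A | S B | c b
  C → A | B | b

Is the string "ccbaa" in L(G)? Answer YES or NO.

CNF form of G:
  S -> S T2 | T0 A | T1 B | T2 C | c
  A -> S B | T0 T1
  B -> C X3 | S B | T0 T1
  C -> C X4 | S B | T0 T1 | b
  T0 -> c
  T1 -> b
  T2 -> a
  X3 -> B A
  X4 -> B A

CYK fill:
  cell(0,0) c: {S,T0}  orig:{S}
  cell(1,1) c: {S,T0}  orig:{S}
  cell(2,2) b: {C,T1}  orig:{C}
  cell(3,3) a: {T2}  orig:{}
  cell(4,4) a: {T2}  orig:{}
  cell(0,1) cc: ∅
  cell(1,2) cb: {A,B,C}
  cell(2,3) ba: ∅
  cell(3,4) aa: ∅
  cell(0,2) ccb: {A,B,C,S}
  cell(1,3) cba: ∅
  cell(2,4) baa: ∅
  cell(0,3) ccba: {S}
  cell(1,4) cbaa: ∅
  cell(0,4) ccbaa: {S}

S ∈ T[0,4] ⇒ YES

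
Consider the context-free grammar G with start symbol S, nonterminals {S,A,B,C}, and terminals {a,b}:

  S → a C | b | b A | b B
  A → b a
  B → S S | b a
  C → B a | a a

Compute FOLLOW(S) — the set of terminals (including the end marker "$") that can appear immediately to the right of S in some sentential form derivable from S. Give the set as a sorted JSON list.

FIRST sets, iterate to fixpoint:
round 1:
  A via A→b a: +{b}
  B via B→b a: +{b}
  C via C→B a: +{b}
  C via C→a a: +{a}
  S via S→a C: +{a}
  S via S→b: +{b}
  S: {a,b}  A: {b}  B: {b}  C: {a,b}
round 2:
  B via B→S S: +{a}
  S: {a,b}  A: {b}  B: {a,b}  C: {a,b}
round 3: (no change)
  S: {a,b}  A: {b}  B: {a,b}  C: {a,b}

Compute FOLLOW by fixpoint:
FOLLOW(S) := {$}
[1]
  B→S S: FOLLOW(S) ⊇ FIRST(S) = {a,b}; new: +{a,b}
  C→B a: FOLLOW(B) ⊇ FIRST(a) = {a}; new: +{a}
  S→a C: FOLLOW(C) ⊇ FOLLOW(S) ⊇ {$,a,b}; new: +{$,a,b}
  S→b A: FOLLOW(A) ⊇ FOLLOW(S) ⊇ {$,a,b}; new: +{$,a,b}
  S→b B: FOLLOW(B) ⊇ FOLLOW(S) ⊇ {$,a,b}; new: +{$,b}
  FOLLOW(S)={$,a,b}  FOLLOW(A)={$,a,b}  FOLLOW(B)={$,a,b}  FOLLOW(C)={$,a,b}
[2] (stable)
  FOLLOW(S)={$,a,b}  FOLLOW(A)={$,a,b}  FOLLOW(B)={$,a,b}  FOLLOW(C)={$,a,b}

FOLLOW(S) = ["$", "a", "b"]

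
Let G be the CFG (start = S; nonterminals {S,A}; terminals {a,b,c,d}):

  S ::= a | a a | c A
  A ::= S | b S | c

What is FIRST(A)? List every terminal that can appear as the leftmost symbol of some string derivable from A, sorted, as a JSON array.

FIRST iteration:
iter 1:
  A via A→b S: +{b}
  A via A→c: +{c}
  S via S→a: +{a}
  S via S→c A: +{c}
  FIRST(S)={a,c}  FIRST(A)={b,c}
iter 2:
  A via A→S: +{a}
  FIRST(S)={a,c}  FIRST(A)={a,b,c}
iter 3: — fixpoint
  FIRST(S)={a,c}  FIRST(A)={a,b,c}

FIRST(A) = ["a", "b", "c"]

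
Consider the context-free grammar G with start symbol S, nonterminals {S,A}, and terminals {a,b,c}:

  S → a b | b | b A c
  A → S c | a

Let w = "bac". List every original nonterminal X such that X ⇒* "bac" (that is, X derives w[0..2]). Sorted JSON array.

CNF form of G:
  S -> T1 T2 | T2 X3 | b
  A -> S T0 | a
  T0 -> c
  T1 -> a
  T2 -> b
  X3 -> A T0

Fill CYK table bottom-up, restricted to cells inside w[0..2]:
  cell(0,0) b: {S,T2}  orig:{S}
  cell(1,1) a: {A,T1}  orig:{A}
  cell(2,2) c: {T0}  orig:{}
  cell(0,1) ba: ∅
  cell(1,2) ac: {X3}  orig:{}
  cell(0,2) bac: {S}

Original NTs in T[0,2] deriving "bac": ["S"]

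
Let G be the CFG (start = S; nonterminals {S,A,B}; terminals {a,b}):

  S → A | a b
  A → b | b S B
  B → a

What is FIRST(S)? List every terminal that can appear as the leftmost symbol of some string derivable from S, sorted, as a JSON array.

FIRST sets, iterate to fixpoint:
iter 1:
  A via A→b: +{b}
  B via B→a: +{a}
  S via S→A: +{b}
  S via S→a b: +{a}
  FIRST[S]={a,b}  FIRST[A]={b}  FIRST[B]={a}
iter 2: (stable)
  FIRST[S]={a,b}  FIRST[A]={b}  FIRST[B]={a}

FIRST(S) = ["a", "b"]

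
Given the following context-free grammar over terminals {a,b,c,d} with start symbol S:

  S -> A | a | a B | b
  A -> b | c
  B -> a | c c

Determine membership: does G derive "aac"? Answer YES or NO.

CNF form of G:
  S -> T1 B | a | b | c
  A -> b | c
  B -> T0 T0 | a
  T0 -> c
  T1 -> a

Fill CYK table bottom-up:
  cell(0,0) a: {B,S,T1}  orig:{B,S}
  cell(1,1) a: {B,S,T1}  orig:{B,S}
  cell(2,2) c: {A,S,T0}  orig:{A,S}
  cell(0,1) aa: {S}
  cell(1,2) ac: ∅
  cell(0,2) aac: ∅

S ∉ T[0,2] ⇒ NO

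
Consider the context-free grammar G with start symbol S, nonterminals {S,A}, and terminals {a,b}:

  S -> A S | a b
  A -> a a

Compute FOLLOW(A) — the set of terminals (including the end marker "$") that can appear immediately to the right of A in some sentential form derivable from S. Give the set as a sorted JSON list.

FIRST iteration:
pass 1:
  A via A→a a: +{a}
  S via S→A S: +{a}
  FIRST(S)={a}  FIRST(A)={a}
pass 2: (no change)
  FIRST(S)={a}  FIRST(A)={a}

FOLLOW iteration:
seed FOLLOW(S) with $
iter 1:
  S→A S: FOLLOW(A) ⊇ FIRST(S) = {a}; new: +{a}
  FOLLOW[S]={$}  FOLLOW[A]={a}
iter 2: done
  FOLLOW[S]={$}  FOLLOW[A]={a}

FOLLOW(A) = ["a"]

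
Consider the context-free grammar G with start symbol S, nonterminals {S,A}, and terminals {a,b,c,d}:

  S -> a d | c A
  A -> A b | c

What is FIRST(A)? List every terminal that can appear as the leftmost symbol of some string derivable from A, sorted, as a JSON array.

FIRST iteration:
iter 1:
  A via A→c: +{c}
  S via S→a d: +{a}
  S via S→c A: +{c}
  FIRST(S)={a,c}  FIRST(A)={c}
iter 2: — fixpoint
  FIRST(S)={a,c}  FIRST(A)={c}

FIRST(A) = ["c"]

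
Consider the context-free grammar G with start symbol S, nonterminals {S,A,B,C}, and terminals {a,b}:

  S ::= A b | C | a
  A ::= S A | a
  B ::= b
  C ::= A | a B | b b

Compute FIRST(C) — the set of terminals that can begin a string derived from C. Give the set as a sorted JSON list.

FIRST sets, iterate to fixpoint:
pass 1:
  A via A→a: +{a}
  B via B→b: +{b}
  C via C→A: +{a}
  C via C→b b: +{b}
  S via S→A b: +{a}
  S via S→C: +{b}
  FIRST(S)={a,b}  FIRST(A)={a}  FIRST(B)={b}  FIRST(C)={a,b}
pass 2:
  A via A→S A: +{b}
  FIRST(S)={a,b}  FIRST(A)={a,b}  FIRST(B)={b}  FIRST(C)={a,b}
pass 3: (no change)
  FIRST(S)={a,b}  FIRST(A)={a,b}  FIRST(B)={b}  FIRST(C)={a,b}

FIRST(C) = ["a", "b"]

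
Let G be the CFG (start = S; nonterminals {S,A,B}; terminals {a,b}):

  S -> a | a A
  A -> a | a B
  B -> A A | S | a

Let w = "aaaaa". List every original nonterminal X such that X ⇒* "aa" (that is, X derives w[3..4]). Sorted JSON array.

CNF form of G:
  S -> T0 A | a
  A -> T0 B | a
  B -> A A | T0 A | a
  T0 -> a

CYK table (by increasing span), restricted to cells inside w[3..4]:
  cell(3,3) a: {A,B,S,T0}  orig:{A,B,S}
  cell(4,4) a: {A,B,S,T0}  orig:{A,B,S}
  cell(3,4) aa: {A,B,S}

Original NTs in T[3,4] deriving "aa": ["A", "B", "S"]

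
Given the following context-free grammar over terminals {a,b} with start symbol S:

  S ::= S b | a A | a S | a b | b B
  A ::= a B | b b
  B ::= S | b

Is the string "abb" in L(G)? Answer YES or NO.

CNF form of G:
  S -> S T1 | T0 A | T0 S | T0 T1 | T1 B
  A -> T0 B | T1 T1
  B -> S T1 | T0 A | T0 S | T0 T1 | T1 B | b
  T0 -> a
  T1 -> b

Fill CYK table bottom-up:
  cell(0,0) a: {T0}  orig:{}
  cell(1,1) b: {B,T1}  orig:{B}
  cell(2,2) b: {B,T1}  orig:{B}
  cell(0,1) ab: {A,B,S}
  cell(1,2) bb: {A,B,S}
  cell(0,2) abb: {A,B,S}

S ∈ T[0,2] ⇒ YES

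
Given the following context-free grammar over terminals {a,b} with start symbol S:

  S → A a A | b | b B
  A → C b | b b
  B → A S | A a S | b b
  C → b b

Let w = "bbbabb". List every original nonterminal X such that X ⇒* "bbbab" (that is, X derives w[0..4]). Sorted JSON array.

CNF form of G:
  S -> A X3 | T0 B | b
  A -> C T0 | T0 T0
  B -> A S | A X2 | T0 T0
  C -> T0 T0
  T0 -> b
  T1 -> a
  X2 -> T1 S
  X3 -> T1 A

Fill CYK table bottom-up (cells [i..j] with 0 ≤ i ≤ j ≤ 4 only):
  cell(0,0) b: {S,T0}  orig:{S}
  cell(1,1) b: {S,T0}  orig:{S}
  cell(2,2) b: {S,T0}  orig:{S}
  cell(3,3) a: {T1}  orig:{}
  cell(4,4) b: {S,T0}  orig:{S}
  cell(0,1) bb: {A,B,C}
  cell(1,2) bb: {A,B,C}
  cell(2,3) ba: ∅
  cell(3,4) ab: {X2}  orig:{}
  cell(0,2) bbb: {A,B,S}
  cell(1,3) bba: ∅
  cell(2,4) bab: ∅
  cell(0,3) bbba: ∅
  cell(1,4) bbab: {B}
  cell(0,4) bbbab: {B,S}

Original NTs in T[0,4] deriving "bbbab": ["B", "S"]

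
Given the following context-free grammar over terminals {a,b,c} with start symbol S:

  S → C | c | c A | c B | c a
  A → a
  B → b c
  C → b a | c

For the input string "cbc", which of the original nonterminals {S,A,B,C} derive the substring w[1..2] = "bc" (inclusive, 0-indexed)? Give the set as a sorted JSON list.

Convert to CNF:
  S -> T0 T2 | T1 A | T1 B | T1 T2 | c
  A -> a
  B -> T0 T1
  C -> T0 T2 | c
  T0 -> b
  T1 -> c
  T2 -> a

CYK fill (cells [i..j] with 1 ≤ i ≤ j ≤ 2 only):
  T[1,1] 'b' = {T0}  orig:{}
  T[2,2] 'c' = {C,S,T1}  orig:{C,S}
  T[1,2] 'bc' = {B}

Original NTs in T[1,2] deriving "bc": ["B"]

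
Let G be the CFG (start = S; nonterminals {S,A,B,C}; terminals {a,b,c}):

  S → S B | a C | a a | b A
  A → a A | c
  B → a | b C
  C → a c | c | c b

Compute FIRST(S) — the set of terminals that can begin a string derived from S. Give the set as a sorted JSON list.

FIRST iteration:
[1]
  A via A→a A: +{a}
  A via A→c: +{c}
  B via B→a: +{a}
  B via B→b C: +{b}
  C via C→a c: +{a}
  C via C→c: +{c}
  S via S→a C: +{a}
  S via S→b A: +{b}
  S: {a,b}  A: {a,c}  B: {a,b}  C: {a,c}
[2] (stable)
  S: {a,b}  A: {a,c}  B: {a,b}  C: {a,c}

FIRST(S) = ["a", "b"]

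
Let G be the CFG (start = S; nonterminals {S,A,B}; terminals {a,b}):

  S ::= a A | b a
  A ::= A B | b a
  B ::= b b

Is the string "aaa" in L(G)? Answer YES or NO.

Convert to CNF:
  S -> T0 T1 | T1 A
  A -> A B | T0 T1
  B -> T0 T0
  T0 -> b
  T1 -> a

CYK fill:
  [0..0]={T1}  "a"  orig:{}
  [1..1]={T1}  "a"  orig:{}
  [2..2]={T1}  "a"  orig:{}
  [0..1]=∅  "aa"
  [1..2]=∅  "aa"
  [0..2]=∅  "aaa"

S ∉ T[0,2] ⇒ NO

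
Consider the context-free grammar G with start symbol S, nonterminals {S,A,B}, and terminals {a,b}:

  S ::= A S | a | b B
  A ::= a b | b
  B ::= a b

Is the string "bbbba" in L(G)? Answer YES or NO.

Convert to CNF:
  S -> A S | T1 B | a
  A -> T0 T1 | b
  B -> T0 T1
  T0 -> a
  T1 -> b

CYK fill:
  [0..0]={A,T1}  "b"  orig:{A}
  [1..1]={A,T1}  "b"  orig:{A}
  [2..2]={A,T1}  "b"  orig:{A}
  [3..3]={A,T1}  "b"  orig:{A}
  [4..4]={S,T0}  "a"  orig:{S}
  [0..1]=∅  "bb"
  [1..2]=∅  "bb"
  [2..3]=∅  "bb"
  [3..4]={S}  "ba"
  [0..2]=∅  "bbb"
  [1..3]=∅  "bbb"
  [2..4]={S}  "bba"
  [0..3]=∅  "bbbb"
  [1..4]={S}  "bbba"
  [0..4]={S}  "bbbba"

S ∈ T[0,4] ⇒ YES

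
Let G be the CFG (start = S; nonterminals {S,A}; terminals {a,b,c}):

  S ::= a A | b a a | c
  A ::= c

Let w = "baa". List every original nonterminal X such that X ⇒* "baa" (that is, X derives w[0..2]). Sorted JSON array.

CNF form of G:
  S -> T0 A | T1 X2 | c
  A -> c
  T0 -> a
  T1 -> b
  X2 -> T0 T0

CYK table (by increasing span), restricted to cells inside w[0..2]:
  cell(0,0) b: {T1}  orig:{}
  cell(1,1) a: {T0}  orig:{}
  cell(2,2) a: {T0}  orig:{}
  cell(0,1) ba: ∅
  cell(1,2) aa: {X2}  orig:{}
  cell(0,2) baa: {S}

Original NTs in T[0,2] deriving "baa": ["S"]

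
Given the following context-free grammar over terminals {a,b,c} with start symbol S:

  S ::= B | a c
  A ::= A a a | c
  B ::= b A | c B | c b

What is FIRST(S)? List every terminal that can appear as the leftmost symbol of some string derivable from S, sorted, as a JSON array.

FIRST iteration:
round 1:
  A via A→c: +{c}
  B via B→b A: +{b}
  B via B→c B: +{c}
  S via S→B: +{b,c}
  S via S→a c: +{a}
  S: {a,b,c}  A: {c}  B: {b,c}
round 2: (no change)
  S: {a,b,c}  A: {c}  B: {b,c}

FIRST(S) = ["a", "b", "c"]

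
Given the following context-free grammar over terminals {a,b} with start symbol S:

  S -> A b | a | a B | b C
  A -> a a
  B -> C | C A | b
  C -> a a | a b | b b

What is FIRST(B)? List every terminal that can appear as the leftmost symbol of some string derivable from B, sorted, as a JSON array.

FIRST iteration:
pass 1:
  A via A→a a: +{a}
  B via B→b: +{b}
  C via C→a a: +{a}
  C via C→b b: +{b}
  S via S→A b: +{a}
  S via S→b C: +{b}
  FIRST[S]={a,b}  FIRST[A]={a}  FIRST[B]={b}  FIRST[C]={a,b}
pass 2:
  B via B→C: +{a}
  FIRST[S]={a,b}  FIRST[A]={a}  FIRST[B]={a,b}  FIRST[C]={a,b}
pass 3: done
  FIRST[S]={a,b}  FIRST[A]={a}  FIRST[B]={a,b}  FIRST[C]={a,b}

FIRST(B) = ["a", "b"]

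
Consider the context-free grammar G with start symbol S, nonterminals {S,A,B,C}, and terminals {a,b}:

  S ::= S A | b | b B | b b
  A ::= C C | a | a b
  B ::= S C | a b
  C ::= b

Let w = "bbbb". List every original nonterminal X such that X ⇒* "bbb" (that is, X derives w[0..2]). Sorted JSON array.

Convert to CNF:
  S -> S A | T1 B | T1 T1 | b
  A -> C C | T0 T1 | a
  B -> S C | T0 T1
  C -> b
  T0 -> a
  T1 -> b

Fill CYK table bottom-up — only the sub-triangle for w[0..2]:
  T[0,0] 'b' = {C,S,T1}  orig:{C,S}
  T[1,1] 'b' = {C,S,T1}  orig:{C,S}
  T[2,2] 'b' = {C,S,T1}  orig:{C,S}
  T[0,1] 'bb' = {A,B,S}
  T[1,2] 'bb' = {A,B,S}
  T[0,2] 'bbb' = {B,S}

Original NTs in T[0,2] deriving "bbb": ["B", "S"]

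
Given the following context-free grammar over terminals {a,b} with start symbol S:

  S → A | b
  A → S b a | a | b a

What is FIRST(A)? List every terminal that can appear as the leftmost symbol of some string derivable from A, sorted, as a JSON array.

FIRST iteration:
iter 1:
  A via A→a: +{a}
  A via A→b a: +{b}
  S via S→A: +{a,b}
  FIRST(S)={a,b}  FIRST(A)={a,b}
iter 2: (stable)
  FIRST(S)={a,b}  FIRST(A)={a,b}

FIRST(A) = ["a", "b"]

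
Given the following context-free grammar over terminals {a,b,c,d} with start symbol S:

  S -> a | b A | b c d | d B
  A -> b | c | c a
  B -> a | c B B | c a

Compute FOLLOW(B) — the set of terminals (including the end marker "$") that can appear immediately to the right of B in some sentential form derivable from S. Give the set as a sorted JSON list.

FIRST iteration:
[1]
  A via A→b: +{b}
  A via A→c: +{c}
  B via B→a: +{a}
  B via B→c B B: +{c}
  S via S→a: +{a}
  S via S→b A: +{b}
  S via S→d B: +{d}
  FIRST[S]={a,b,d}  FIRST[A]={b,c}  FIRST[B]={a,c}
[2] — fixpoint
  FIRST[S]={a,b,d}  FIRST[A]={b,c}  FIRST[B]={a,c}

FOLLOW sets:
seed FOLLOW(S) with $
[1]
  B→c B B: FOLLOW(B) ⊇ FIRST(B) = {a,c}; new: +{a,c}
  S→b A: FOLLOW(A) ⊇ FOLLOW(S) ⊇ {$}; new: +{$}
  S→d B: FOLLOW(B) ⊇ FOLLOW(S) ⊇ {$}; new: +{$}
  FOLLOW[S]={$}  FOLLOW[A]={$}  FOLLOW[B]={$,a,c}
[2] (stable)
  FOLLOW[S]={$}  FOLLOW[A]={$}  FOLLOW[B]={$,a,c}

FOLLOW(B) = ["$", "a", "c"]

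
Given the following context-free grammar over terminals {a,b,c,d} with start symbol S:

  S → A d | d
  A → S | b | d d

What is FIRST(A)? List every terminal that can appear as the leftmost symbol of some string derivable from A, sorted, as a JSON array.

FIRST sets, iterate to fixpoint:
pass 1:
  A via A→b: +{b}
  A via A→d d: +{d}
  S via S→A d: +{b,d}
  FIRST[S]={b,d}  FIRST[A]={b,d}
pass 2: done
  FIRST[S]={b,d}  FIRST[A]={b,d}

FIRST(A) = ["b", "d"]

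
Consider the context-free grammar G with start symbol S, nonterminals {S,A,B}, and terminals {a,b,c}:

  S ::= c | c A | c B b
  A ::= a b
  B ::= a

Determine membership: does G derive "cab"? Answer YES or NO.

CNF form of G:
  S -> T2 A | T2 X3 | c
  A -> T0 T1
  B -> a
  T0 -> a
  T1 -> b
  T2 -> c
  X3 -> B T1

CYK table (by increasing span):
  T[0,0] 'c' = {S,T2}  orig:{S}
  T[1,1] 'a' = {B,T0}  orig:{B}
  T[2,2] 'b' = {T1}  orig:{}
  T[0,1] 'ca' = ∅
  T[1,2] 'ab' = {A,X3}  orig:{A}
  T[0,2] 'cab' = {S}

S ∈ T[0,2] ⇒ YES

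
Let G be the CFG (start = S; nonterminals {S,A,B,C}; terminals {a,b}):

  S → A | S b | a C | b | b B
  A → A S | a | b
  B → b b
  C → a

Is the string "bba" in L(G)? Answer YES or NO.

Convert to CNF:
  S -> A S | S T0 | T0 B | T1 C | a | b
  A -> A S | a | b
  B -> T0 T0
  C -> a
  T0 -> b
  T1 -> a

CYK table (by increasing span):
  cell(0,0) b: {A,S,T0}  orig:{A,S}
  cell(1,1) b: {A,S,T0}  orig:{A,S}
  cell(2,2) a: {A,C,S,T1}  orig:{A,C,S}
  cell(0,1) bb: {A,B,S}
  cell(1,2) ba: {A,S}
  cell(0,2) bba: {A,S}

S ∈ T[0,2] ⇒ YES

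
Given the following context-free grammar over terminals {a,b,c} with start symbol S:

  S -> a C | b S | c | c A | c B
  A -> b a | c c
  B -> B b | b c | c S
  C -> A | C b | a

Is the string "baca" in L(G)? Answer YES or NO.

Convert to CNF:
  S -> T0 S | T1 C | T2 A | T2 B | c
  A -> T0 T1 | T2 T2
  B -> B T0 | T0 T2 | T2 S
  C -> C T0 | T0 T1 | T2 T2 | a
  T0 -> b
  T1 -> a
  T2 -> c

CYK fill:
  T[0,0] 'b' = {T0}  orig:{}
  T[1,1] 'a' = {C,T1}  orig:{C}
  T[2,2] 'c' = {S,T2}  orig:{S}
  T[3,3] 'a' = {C,T1}  orig:{C}
  T[0,1] 'ba' = {A,C}
  T[1,2] 'ac' = ∅
  T[2,3] 'ca' = ∅
  T[0,2] 'bac' = ∅
  T[1,3] 'aca' = ∅
  T[0,3] 'baca' = ∅

S ∉ T[0,3] ⇒ NO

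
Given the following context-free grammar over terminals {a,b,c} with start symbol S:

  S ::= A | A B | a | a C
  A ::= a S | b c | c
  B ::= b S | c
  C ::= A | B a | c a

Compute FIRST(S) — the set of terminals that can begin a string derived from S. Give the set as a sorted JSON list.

FIRST sets, iterate to fixpoint:
round 1:
  A via A→a S: +{a}
  A via A→b c: +{b}
  A via A→c: +{c}
  B via B→b S: +{b}
  B via B→c: +{c}
  C via C→A: +{a,b,c}
  S via S→A: +{a,b,c}
  FIRST(S)={a,b,c}  FIRST(A)={a,b,c}  FIRST(B)={b,c}  FIRST(C)={a,b,c}
round 2: (no change)
  FIRST(S)={a,b,c}  FIRST(A)={a,b,c}  FIRST(B)={b,c}  FIRST(C)={a,b,c}

FIRST(S) = ["a", "b", "c"]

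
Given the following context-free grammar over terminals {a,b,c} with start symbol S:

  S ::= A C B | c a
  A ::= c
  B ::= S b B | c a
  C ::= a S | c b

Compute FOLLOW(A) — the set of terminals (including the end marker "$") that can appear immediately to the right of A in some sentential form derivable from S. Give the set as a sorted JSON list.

FIRST sets, iterate to fixpoint:
pass 1:
  A via A→c: +{c}
  B via B→c a: +{c}
  C via C→a S: +{a}
  C via C→c b: +{c}
  S via S→A C B: +{c}
  FIRST[S]={c}  FIRST[A]={c}  FIRST[B]={c}  FIRST[C]={a,c}
pass 2: (no change)
  FIRST[S]={c}  FIRST[A]={c}  FIRST[B]={c}  FIRST[C]={a,c}

FOLLOW iteration:
FOLLOW(S) := {$}
pass 1:
  B→S b B: FOLLOW(S) ⊇ FIRST(b) = {b}; new: +{b}
  S→A C B: FOLLOW(A) ⊇ FIRST(C) = {a,c}; new: +{a,c}
  S→A C B: FOLLOW(C) ⊇ FIRST(B) = {c}; new: +{c}
  S→A C B: FOLLOW(B) ⊇ FOLLOW(S) ⊇ {$,b}; new: +{$,b}
  FOLLOW[S]={$,b}  FOLLOW[A]={a,c}  FOLLOW[B]={$,b}  FOLLOW[C]={c}
pass 2:
  C→a S: FOLLOW(S) ⊇ FOLLOW(C) ⊇ {c}; new: +{c}
  S→A C B: FOLLOW(B) ⊇ FOLLOW(S) ⊇ {$,b,c}; new: +{c}
  FOLLOW[S]={$,b,c}  FOLLOW[A]={a,c}  FOLLOW[B]={$,b,c}  FOLLOW[C]={c}
pass 3: done
  FOLLOW[S]={$,b,c}  FOLLOW[A]={a,c}  FOLLOW[B]={$,b,c}  FOLLOW[C]={c}

FOLLOW(A) = ["a", "c"]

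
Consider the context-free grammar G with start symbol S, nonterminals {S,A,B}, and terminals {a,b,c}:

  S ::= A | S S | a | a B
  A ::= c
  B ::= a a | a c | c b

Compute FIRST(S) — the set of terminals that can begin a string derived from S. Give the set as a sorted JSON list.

Compute FIRST by fixpoint:
round 1:
  A via A→c: +{c}
  B via B→a a: +{a}
  B via B→c b: +{c}
  S via S→A: +{c}
  S via S→a: +{a}
  FIRST[S]={a,c}  FIRST[A]={c}  FIRST[B]={a,c}
round 2: done
  FIRST[S]={a,c}  FIRST[A]={c}  FIRST[B]={a,c}

FIRST(S) = ["a", "c"]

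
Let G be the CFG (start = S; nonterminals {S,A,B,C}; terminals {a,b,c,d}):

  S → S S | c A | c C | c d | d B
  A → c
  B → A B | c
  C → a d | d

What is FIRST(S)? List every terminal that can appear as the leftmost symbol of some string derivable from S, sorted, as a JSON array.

FIRST iteration:
round 1:
  A via A→c: +{c}
  B via B→A B: +{c}
  C via C→a d: +{a}
  C via C→d: +{d}
  S via S→c A: +{c}
  S via S→d B: +{d}
  S: {c,d}  A: {c}  B: {c}  C: {a,d}
round 2: (no change)
  S: {c,d}  A: {c}  B: {c}  C: {a,d}

FIRST(S) = ["c", "d"]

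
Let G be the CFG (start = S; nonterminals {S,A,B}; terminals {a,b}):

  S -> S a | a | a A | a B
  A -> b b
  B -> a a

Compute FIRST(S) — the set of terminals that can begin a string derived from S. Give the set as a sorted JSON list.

FIRST iteration:
round 1:
  A via A→b b: +{b}
  B via B→a a: +{a}
  S via S→a: +{a}
  FIRST[S]={a}  FIRST[A]={b}  FIRST[B]={a}
round 2: done
  FIRST[S]={a}  FIRST[A]={b}  FIRST[B]={a}

FIRST(S) = ["a"]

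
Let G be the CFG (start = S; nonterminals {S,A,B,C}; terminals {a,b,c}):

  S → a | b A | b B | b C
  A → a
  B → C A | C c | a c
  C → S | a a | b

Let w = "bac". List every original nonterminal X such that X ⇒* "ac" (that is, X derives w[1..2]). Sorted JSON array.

Convert to CNF:
  S -> T2 A | T2 B | T2 C | a
  A -> a
  B -> C A | C T0 | T1 T0
  C -> T1 T1 | T2 A | T2 B | T2 C | a | b
  T0 -> c
  T1 -> a
  T2 -> b

CYK fill, restricted to cells inside w[1..2]:
  T[1,1] 'a' = {A,C,S,T1}  orig:{A,C,S}
  T[2,2] 'c' = {T0}  orig:{}
  T[1,2] 'ac' = {B}

Original NTs in T[1,2] deriving "ac": ["B"]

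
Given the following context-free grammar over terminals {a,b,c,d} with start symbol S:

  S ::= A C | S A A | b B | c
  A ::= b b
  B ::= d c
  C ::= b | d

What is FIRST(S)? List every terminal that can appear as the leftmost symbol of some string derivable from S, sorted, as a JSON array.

FIRST iteration:
round 1:
  A via A→b b: +{b}
  B via B→d c: +{d}
  C via C→b: +{b}
  C via C→d: +{d}
  S via S→A C: +{b}
  S via S→c: +{c}
  FIRST[S]={b,c}  FIRST[A]={b}  FIRST[B]={d}  FIRST[C]={b,d}
round 2: (no change)
  FIRST[S]={b,c}  FIRST[A]={b}  FIRST[B]={d}  FIRST[C]={b,d}

FIRST(S) = ["b", "c"]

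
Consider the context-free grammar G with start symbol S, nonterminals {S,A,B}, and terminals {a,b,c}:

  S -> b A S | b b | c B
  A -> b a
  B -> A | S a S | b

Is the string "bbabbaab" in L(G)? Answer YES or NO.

Convert to CNF:
  S -> T0 T0 | T0 X4 | T2 B
  A -> T0 T1
  B -> S X3 | T0 T1 | b
  T0 -> b
  T1 -> a
  T2 -> c
  X3 -> T1 S
  X4 -> A S

Fill CYK table bottom-up:
  cell(0,0) b: {B,T0}  orig:{B}
  cell(1,1) b: {B,T0}  orig:{B}
  cell(2,2) a: {T1}  orig:{}
  cell(3,3) b: {B,T0}  orig:{B}
  cell(4,4) b: {B,T0}  orig:{B}
  cell(5,5) a: {T1}  orig:{}
  cell(6,6) a: {T1}  orig:{}
  cell(7,7) b: {B,T0}  orig:{B}
  cell(0,1) bb: {S}
  cell(1,2) ba: {A,B}
  cell(2,3) ab: ∅
  cell(3,4) bb: {S}
  cell(4,5) ba: {A,B}
  cell(5,6) aa: ∅
  cell(6,7) ab: ∅
  cell(0,2) bba: ∅
  cell(1,3) bab: ∅
  cell(2,4) abb: {X3}  orig:{}
  cell(3,5) bba: ∅
  cell(4,6) baa: ∅
  cell(5,7) aab: ∅
  cell(0,3) bbab: ∅
  cell(1,4) babb: {X4}  orig:{}
  cell(2,5) abba: ∅
  cell(3,6) bbaa: ∅
  cell(4,7) baab: ∅
  cell(0,4) bbabb: {B,S}
  cell(1,5) babba: ∅
  cell(2,6) abbaa: ∅
  cell(3,7) bbaab: ∅
  cell(0,5) bbabba: ∅
  cell(1,6) babbaa: ∅
  cell(2,7) abbaab: ∅
  cell(0,6) bbabbaa: ∅
  cell(1,7) babbaab: ∅
  cell(0,7) bbabbaab: ∅

S ∉ T[0,7] ⇒ NO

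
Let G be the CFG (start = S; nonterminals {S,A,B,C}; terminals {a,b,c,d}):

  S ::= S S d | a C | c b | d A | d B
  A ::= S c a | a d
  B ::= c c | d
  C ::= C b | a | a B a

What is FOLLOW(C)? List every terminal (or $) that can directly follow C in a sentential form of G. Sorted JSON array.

FIRST iteration:
pass 1:
  A via A→a d: +{a}
  B via B→c c: +{c}
  B via B→d: +{d}
  C via C→a: +{a}
  S via S→a C: +{a}
  S via S→c b: +{c}
  S via S→d A: +{d}
  FIRST[S]={a,c,d}  FIRST[A]={a}  FIRST[B]={c,d}  FIRST[C]={a}
pass 2:
  A via A→S c a: +{c,d}
  FIRST[S]={a,c,d}  FIRST[A]={a,c,d}  FIRST[B]={c,d}  FIRST[C]={a}
pass 3: (no change)
  FIRST[S]={a,c,d}  FIRST[A]={a,c,d}  FIRST[B]={c,d}  FIRST[C]={a}

FOLLOW sets:
seed FOLLOW(S) with $
pass 1:
  A→S c a: FOLLOW(S) ⊇ FIRST(c) = {c}; new: +{c}
  C→C b: FOLLOW(C) ⊇ FIRST(b) = {b}; new: +{b}
  C→a B a: FOLLOW(B) ⊇ FIRST(a) = {a}; new: +{a}
  S→S S d: FOLLOW(S) ⊇ FIRST(S) = {a,c,d}; new: +{a,d}
  S→a C: FOLLOW(C) ⊇ FOLLOW(S) ⊇ {$,a,c,d}; new: +{$,a,c,d}
  S→d A: FOLLOW(A) ⊇ FOLLOW(S) ⊇ {$,a,c,d}; new: +{$,a,c,d}
  S→d B: FOLLOW(B) ⊇ FOLLOW(S) ⊇ {$,a,c,d}; new: +{$,c,d}
  FOLLOW(S)={$,a,c,d}  FOLLOW(A)={$,a,c,d}  FOLLOW(B)={$,a,c,d}  FOLLOW(C)={$,a,b,c,d}
pass 2: (no change)
  FOLLOW(S)={$,a,c,d}  FOLLOW(A)={$,a,c,d}  FOLLOW(B)={$,a,c,d}  FOLLOW(C)={$,a,b,c,d}

FOLLOW(C) = ["$", "a", "b", "c", "d"]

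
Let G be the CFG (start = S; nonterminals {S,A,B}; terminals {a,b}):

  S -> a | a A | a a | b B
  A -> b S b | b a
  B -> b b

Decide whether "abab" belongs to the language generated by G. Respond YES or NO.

Convert to CNF:
  S -> T0 B | T1 A | T1 T1 | a
  A -> T0 T1 | T0 X2
  B -> T0 T0
  T0 -> b
  T1 -> a
  X2 -> S T0

CYK table (by increasing span):
  cell(0,0) a: {S,T1}  orig:{S}
  cell(1,1) b: {T0}  orig:{}
  cell(2,2) a: {S,T1}  orig:{S}
  cell(3,3) b: {T0}  orig:{}
  cell(0,1) ab: {X2}  orig:{}
  cell(1,2) ba: {A}
  cell(2,3) ab: {X2}  orig:{}
  cell(0,2) aba: {S}
  cell(1,3) bab: {A}
  cell(0,3) abab: {S,X2}  orig:{S}

S ∈ T[0,3] ⇒ YES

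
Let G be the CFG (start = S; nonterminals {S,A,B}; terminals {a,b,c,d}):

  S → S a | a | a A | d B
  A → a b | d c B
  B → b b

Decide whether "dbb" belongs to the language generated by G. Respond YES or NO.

Convert to CNF:
  S -> S T0 | T0 A | T2 B | a
  A -> T0 T1 | T2 X4
  B -> T1 T1
  T0 -> a
  T1 -> b
  T2 -> d
  T3 -> c
  X4 -> T3 B

CYK table (by increasing span):
  [0..0]={T2}  "d"  orig:{}
  [1..1]={T1}  "b"  orig:{}
  [2..2]={T1}  "b"  orig:{}
  [0..1]=∅  "db"
  [1..2]={B}  "bb"
  [0..2]={S}  "dbb"

S ∈ T[0,2] ⇒ YES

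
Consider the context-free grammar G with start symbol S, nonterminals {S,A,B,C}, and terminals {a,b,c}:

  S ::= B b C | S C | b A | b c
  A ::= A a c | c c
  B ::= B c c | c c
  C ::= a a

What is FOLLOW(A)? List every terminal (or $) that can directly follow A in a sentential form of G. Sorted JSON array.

FIRST sets, iterate to fixpoint:
[1]
  A via A→c c: +{c}
  B via B→c c: +{c}
  C via C→a a: +{a}
  S via S→B b C: +{c}
  S via S→b A: +{b}
  FIRST(S)={b,c}  FIRST(A)={c}  FIRST(B)={c}  FIRST(C)={a}
[2] (stable)
  FIRST(S)={b,c}  FIRST(A)={c}  FIRST(B)={c}  FIRST(C)={a}

Compute FOLLOW by fixpoint:
seed FOLLOW(S) with $
[1]
  A→A a c: FOLLOW(A) ⊇ FIRST(a) = {a}; new: +{a}
  B→B c c: FOLLOW(B) ⊇ FIRST(c) = {c}; new: +{c}
  S→B b C: FOLLOW(B) ⊇ FIRST(b) = {b}; new: +{b}
  S→B b C: FOLLOW(C) ⊇ FOLLOW(S) ⊇ {$}; new: +{$}
  S→S C: FOLLOW(S) ⊇ FIRST(C) = {a}; new: +{a}
  S→S C: FOLLOW(C) ⊇ FOLLOW(S) ⊇ {$,a}; new: +{a}
  S→b A: FOLLOW(A) ⊇ FOLLOW(S) ⊇ {$,a}; new: +{$}
  S: {$,a}  A: {$,a}  B: {b,c}  C: {$,a}
[2] done
  S: {$,a}  A: {$,a}  B: {b,c}  C: {$,a}

FOLLOW(A) = ["$", "a"]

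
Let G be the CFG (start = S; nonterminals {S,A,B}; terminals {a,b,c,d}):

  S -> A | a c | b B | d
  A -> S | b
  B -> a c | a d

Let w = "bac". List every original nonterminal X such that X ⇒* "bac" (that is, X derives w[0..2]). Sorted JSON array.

CNF form of G:
  S -> T0 T1 | T2 B | b | d
  A -> T0 T1 | T2 B | b | d
  B -> T0 T1 | T0 T3
  T0 -> a
  T1 -> c
  T2 -> b
  T3 -> d

Fill CYK table bottom-up, restricted to cells inside w[0..2]:
  cell(0,0) b: {A,S,T2}  orig:{A,S}
  cell(1,1) a: {T0}  orig:{}
  cell(2,2) c: {T1}  orig:{}
  cell(0,1) ba: ∅
  cell(1,2) ac: {A,B,S}
  cell(0,2) bac: {A,S}

Original NTs in T[0,2] deriving "bac": ["A", "S"]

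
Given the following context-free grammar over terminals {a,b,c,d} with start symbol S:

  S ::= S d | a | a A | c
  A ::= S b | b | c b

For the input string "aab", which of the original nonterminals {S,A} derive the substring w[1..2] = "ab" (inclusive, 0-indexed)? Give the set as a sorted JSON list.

Convert to CNF:
  S -> S T2 | T3 A | a | c
  A -> S T0 | T1 T0 | b
  T0 -> b
  T1 -> c
  T2 -> d
  T3 -> a

CYK table (by increasing span) (cells [i..j] with 1 ≤ i ≤ j ≤ 2 only):
  T[1,1] 'a' = {S,T3}  orig:{S}
  T[2,2] 'b' = {A,T0}  orig:{A}
  T[1,2] 'ab' = {A,S}

Original NTs in T[1,2] deriving "ab": ["A", "S"]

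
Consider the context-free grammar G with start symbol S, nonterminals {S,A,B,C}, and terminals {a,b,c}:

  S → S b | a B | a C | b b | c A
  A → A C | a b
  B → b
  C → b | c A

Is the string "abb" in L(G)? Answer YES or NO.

CNF form of G:
  S -> S T1 | T0 B | T0 C | T1 T1 | T2 A
  A -> A C | T0 T1
  B -> b
  C -> T2 A | b
  T0 -> a
  T1 -> b
  T2 -> c

CYK fill:
  [0..0]={T0}  "a"  orig:{}
  [1..1]={B,C,T1}  "b"  orig:{B,C}
  [2..2]={B,C,T1}  "b"  orig:{B,C}
  [0..1]={A,S}  "ab"
  [1..2]={S}  "bb"
  [0..2]={A,S}  "abb"

S ∈ T[0,2] ⇒ YES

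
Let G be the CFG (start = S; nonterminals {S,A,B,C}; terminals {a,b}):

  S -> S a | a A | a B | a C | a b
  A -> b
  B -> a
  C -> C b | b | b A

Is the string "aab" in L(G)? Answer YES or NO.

CNF form of G:
  S -> S T1 | T1 A | T1 B | T1 C | T1 T0
  A -> b
  B -> a
  C -> C T0 | T0 A | b
  T0 -> b
  T1 -> a

CYK table (by increasing span):
  T[0,0] 'a' = {B,T1}  orig:{B}
  T[1,1] 'a' = {B,T1}  orig:{B}
  T[2,2] 'b' = {A,C,T0}  orig:{A,C}
  T[0,1] 'aa' = {S}
  T[1,2] 'ab' = {S}
  T[0,2] 'aab' = ∅

S ∉ T[0,2] ⇒ NO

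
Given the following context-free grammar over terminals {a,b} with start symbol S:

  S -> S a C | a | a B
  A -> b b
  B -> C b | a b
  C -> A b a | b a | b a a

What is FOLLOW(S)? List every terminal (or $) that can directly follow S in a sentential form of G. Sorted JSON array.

FIRST iteration:
iter 1:
  A via A→b b: +{b}
  B via B→a b: +{a}
  C via C→A b a: +{b}
  S via S→a: +{a}
  FIRST(S)={a}  FIRST(A)={b}  FIRST(B)={a}  FIRST(C)={b}
iter 2:
  B via B→C b: +{b}
  FIRST(S)={a}  FIRST(A)={b}  FIRST(B)={a,b}  FIRST(C)={b}
iter 3: (stable)
  FIRST(S)={a}  FIRST(A)={b}  FIRST(B)={a,b}  FIRST(C)={b}

Compute FOLLOW by fixpoint:
seed FOLLOW(S) with $
round 1:
  B→C b: FOLLOW(C) ⊇ FIRST(b) = {b}; new: +{b}
  C→A b a: FOLLOW(A) ⊇ FIRST(b) = {b}; new: +{b}
  S→S a C: FOLLOW(S) ⊇ FIRST(a) = {a}; new: +{a}
  S→S a C: FOLLOW(C) ⊇ FOLLOW(S) ⊇ {$,a}; new: +{$,a}
  S→a B: FOLLOW(B) ⊇ FOLLOW(S) ⊇ {$,a}; new: +{$,a}
  S: {$,a}  A: {b}  B: {$,a}  C: {$,a,b}
round 2: (no change)
  S: {$,a}  A: {b}  B: {$,a}  C: {$,a,b}

FOLLOW(S) = ["$", "a"]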